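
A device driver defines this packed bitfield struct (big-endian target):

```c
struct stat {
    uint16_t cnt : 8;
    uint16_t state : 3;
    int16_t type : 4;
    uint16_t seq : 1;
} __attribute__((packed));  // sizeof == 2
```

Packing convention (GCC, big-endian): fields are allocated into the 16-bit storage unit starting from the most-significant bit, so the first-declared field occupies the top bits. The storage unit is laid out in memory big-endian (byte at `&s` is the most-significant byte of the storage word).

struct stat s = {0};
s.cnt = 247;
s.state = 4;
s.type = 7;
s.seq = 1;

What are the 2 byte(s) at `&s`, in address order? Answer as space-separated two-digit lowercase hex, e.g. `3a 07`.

f7 8f

cnt (8b) val=247 bits=0xf7 at bit 8: 0xf700
state (3b) val=4 bits=0x4 at bit 5: 0xf780
type (4b) val=7 bits=0x7 at bit 1: 0xf78e
seq (1b) val=1 bits=0x1 at bit 0: 0xf78f
word = 0xf78f → big-endian bytes:
  [0]=0xf7  [1]=0x8f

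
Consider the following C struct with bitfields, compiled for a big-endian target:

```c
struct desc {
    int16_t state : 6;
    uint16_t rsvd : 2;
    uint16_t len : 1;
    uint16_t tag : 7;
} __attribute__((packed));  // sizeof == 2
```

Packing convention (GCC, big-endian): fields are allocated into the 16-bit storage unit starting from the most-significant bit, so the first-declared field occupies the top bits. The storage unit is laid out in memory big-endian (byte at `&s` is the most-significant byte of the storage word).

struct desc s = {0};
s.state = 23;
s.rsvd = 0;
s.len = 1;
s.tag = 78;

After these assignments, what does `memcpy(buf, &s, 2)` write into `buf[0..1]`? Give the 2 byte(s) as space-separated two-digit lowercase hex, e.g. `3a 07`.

state:6 = 23 → 0x17 << 10 → word 0x5c00
rsvd:2 = 0 → 0x0 << 8 → word 0x5c00
len:1 = 1 → 0x1 << 7 → word 0x5c80
tag:7 = 78 → 0x4e << 0 → word 0x5cce
word = 0x5cce → big-endian bytes:
  [0]=0x5c  [1]=0xce

5c ce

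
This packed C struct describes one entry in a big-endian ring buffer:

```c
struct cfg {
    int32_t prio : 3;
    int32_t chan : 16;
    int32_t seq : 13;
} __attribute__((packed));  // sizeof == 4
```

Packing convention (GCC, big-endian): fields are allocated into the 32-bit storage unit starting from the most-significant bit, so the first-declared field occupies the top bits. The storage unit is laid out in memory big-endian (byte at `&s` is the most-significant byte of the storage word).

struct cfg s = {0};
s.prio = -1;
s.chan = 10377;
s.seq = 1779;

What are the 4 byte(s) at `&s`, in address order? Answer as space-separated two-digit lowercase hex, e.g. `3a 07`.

prio (3b) val=-1 bits=0x7 at bit 29: 0xe0000000
chan (16b) val=10377 bits=0x2889 at bit 13: 0xe5112000
seq (13b) val=1779 bits=0x6f3 at bit 0: 0xe51126f3
word = 0xe51126f3 → big-endian bytes:
  [0]=0xe5  [1]=0x11  [2]=0x26  [3]=0xf3

e5 11 26 f3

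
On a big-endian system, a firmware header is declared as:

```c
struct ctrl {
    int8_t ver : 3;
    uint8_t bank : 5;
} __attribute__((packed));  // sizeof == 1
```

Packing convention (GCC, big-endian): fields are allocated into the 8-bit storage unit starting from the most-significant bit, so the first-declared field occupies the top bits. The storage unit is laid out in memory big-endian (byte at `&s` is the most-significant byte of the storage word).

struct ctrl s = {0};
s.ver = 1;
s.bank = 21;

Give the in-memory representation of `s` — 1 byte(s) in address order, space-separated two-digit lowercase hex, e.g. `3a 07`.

ver (3b) val=1 bits=0x1 at bit 5: 0x20
bank (5b) val=21 bits=0x15 at bit 0: 0x35
word = 0x35 → big-endian bytes:
  [0]=0x35

35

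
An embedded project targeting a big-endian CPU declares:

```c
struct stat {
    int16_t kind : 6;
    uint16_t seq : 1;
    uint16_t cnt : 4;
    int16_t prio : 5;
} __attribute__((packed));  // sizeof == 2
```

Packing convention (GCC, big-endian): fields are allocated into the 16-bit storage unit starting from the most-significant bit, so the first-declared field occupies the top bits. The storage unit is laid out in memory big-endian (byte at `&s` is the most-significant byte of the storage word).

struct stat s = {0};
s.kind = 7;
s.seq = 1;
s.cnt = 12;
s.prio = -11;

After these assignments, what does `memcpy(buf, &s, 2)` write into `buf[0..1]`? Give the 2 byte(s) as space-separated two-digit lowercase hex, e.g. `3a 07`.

1f 95

[10+:6] kind=7 & 0x3f = 0x7; word=0x1c00
[9+:1] seq=1 & 0x1 = 0x1; word=0x1e00
[5+:4] cnt=12 & 0xf = 0xc; word=0x1f80
[0+:5] prio=-11 & 0x1f = 0x15; word=0x1f95
word = 0x1f95 → big-endian bytes:
  [0]=0x1f  [1]=0x95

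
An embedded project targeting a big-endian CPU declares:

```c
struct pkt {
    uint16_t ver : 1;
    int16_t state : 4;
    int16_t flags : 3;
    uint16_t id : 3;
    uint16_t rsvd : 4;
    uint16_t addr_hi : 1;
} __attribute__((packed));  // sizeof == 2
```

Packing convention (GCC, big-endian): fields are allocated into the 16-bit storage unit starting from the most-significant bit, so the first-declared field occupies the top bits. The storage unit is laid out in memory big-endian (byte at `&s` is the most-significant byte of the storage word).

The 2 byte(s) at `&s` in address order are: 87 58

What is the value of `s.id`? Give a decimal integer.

2

[0]=0x87 [1]=0x58 (big-endian) → word 0x8758
ver:1 @ bit 15 → (0x8758>>15)&0x1 = 0x1
state:4 @ bit 11 → (0x8758>>11)&0xf = 0x0
flags:3 @ bit 8 → (0x8758>>8)&0x7 = 0x7
id:3 @ bit 5 → (0x8758>>5)&0x7 = 0x2  ←
rsvd:4 @ bit 1 → (0x8758>>1)&0xf = 0xc
addr_hi:1 @ bit 0 → (0x8758>>0)&0x1 = 0x0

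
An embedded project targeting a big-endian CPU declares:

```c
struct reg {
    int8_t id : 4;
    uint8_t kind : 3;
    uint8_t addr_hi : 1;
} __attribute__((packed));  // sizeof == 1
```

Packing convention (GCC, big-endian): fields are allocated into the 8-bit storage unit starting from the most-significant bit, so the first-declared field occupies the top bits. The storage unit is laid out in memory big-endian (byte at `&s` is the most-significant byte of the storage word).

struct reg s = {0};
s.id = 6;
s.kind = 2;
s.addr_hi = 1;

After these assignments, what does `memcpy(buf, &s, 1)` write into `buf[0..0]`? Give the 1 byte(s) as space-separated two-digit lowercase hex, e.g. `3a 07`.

65

id:4 = 6 → 0x6 << 4 → word 0x60
kind:3 = 2 → 0x2 << 1 → word 0x64
addr_hi:1 = 1 → 0x1 << 0 → word 0x65
word = 0x65 → big-endian bytes:
  [0]=0x65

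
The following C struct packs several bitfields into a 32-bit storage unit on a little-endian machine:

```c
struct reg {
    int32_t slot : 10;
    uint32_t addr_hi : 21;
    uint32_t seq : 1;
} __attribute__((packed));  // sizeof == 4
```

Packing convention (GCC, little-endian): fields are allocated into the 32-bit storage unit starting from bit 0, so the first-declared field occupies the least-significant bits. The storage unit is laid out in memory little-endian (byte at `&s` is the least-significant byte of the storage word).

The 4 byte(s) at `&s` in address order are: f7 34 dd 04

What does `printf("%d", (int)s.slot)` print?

[0]=0xf7 [1]=0x34 [2]=0xdd [3]=0x04 (little-endian) → word 0x04dd34f7
slot [0+:10] = (word>>0) & 0x3ff = 247  ←
addr_hi [10+:21] = (word>>10) & 0x1fffff = 79693
seq [31+:1] = (word>>31) & 0x1 = 0
slot signed 10b, MSB=0: value = 247

247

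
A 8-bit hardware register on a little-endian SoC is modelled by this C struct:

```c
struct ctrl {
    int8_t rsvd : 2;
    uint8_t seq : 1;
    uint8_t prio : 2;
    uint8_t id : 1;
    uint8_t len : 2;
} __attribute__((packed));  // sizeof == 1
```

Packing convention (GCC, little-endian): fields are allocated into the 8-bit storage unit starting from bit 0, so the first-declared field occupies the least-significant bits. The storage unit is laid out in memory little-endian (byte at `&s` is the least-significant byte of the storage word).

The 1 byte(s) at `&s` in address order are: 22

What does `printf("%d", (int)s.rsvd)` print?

[0]=0x22 (little-endian) → word 0x22
rsvd [0+:2] = (word>>0) & 0x3 = 2  ←
seq [2+:1] = (word>>2) & 0x1 = 0
prio [3+:2] = (word>>3) & 0x3 = 0
id [5+:1] = (word>>5) & 0x1 = 1
len [6+:2] = (word>>6) & 0x3 = 0
rsvd signed 2b, MSB=1: 2 - 4 = -2

-2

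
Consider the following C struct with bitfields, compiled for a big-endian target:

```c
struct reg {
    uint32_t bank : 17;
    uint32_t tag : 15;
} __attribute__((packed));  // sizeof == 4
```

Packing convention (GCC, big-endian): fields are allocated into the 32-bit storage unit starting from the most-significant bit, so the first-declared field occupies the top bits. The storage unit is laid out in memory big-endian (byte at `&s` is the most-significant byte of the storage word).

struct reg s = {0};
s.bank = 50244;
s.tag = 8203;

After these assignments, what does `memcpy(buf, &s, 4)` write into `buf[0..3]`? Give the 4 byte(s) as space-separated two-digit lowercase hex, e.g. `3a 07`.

bank:17 = 50244 → 0xc444 << 15 → word 0x62220000
tag:15 = 8203 → 0x200b << 0 → word 0x6222200b
word = 0x6222200b → big-endian bytes:
  [0]=0x62  [1]=0x22  [2]=0x20  [3]=0x0b

62 22 20 0b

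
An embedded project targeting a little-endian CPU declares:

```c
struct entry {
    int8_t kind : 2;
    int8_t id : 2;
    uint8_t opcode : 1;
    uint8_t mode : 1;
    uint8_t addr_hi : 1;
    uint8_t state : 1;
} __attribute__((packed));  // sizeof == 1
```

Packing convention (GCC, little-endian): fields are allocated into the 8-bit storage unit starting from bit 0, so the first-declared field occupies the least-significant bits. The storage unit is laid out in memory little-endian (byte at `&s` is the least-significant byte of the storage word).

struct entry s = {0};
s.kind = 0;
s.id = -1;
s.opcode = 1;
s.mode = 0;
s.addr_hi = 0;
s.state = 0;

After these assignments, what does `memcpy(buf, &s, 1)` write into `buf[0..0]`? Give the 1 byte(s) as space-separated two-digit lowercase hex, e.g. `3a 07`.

1c

[0+:2] kind=0 & 0x3 = 0x0; word=0x00
[2+:2] id=-1 & 0x3 = 0x3; word=0x0c
[4+:1] opcode=1 & 0x1 = 0x1; word=0x1c
[5+:1] mode=0 & 0x1 = 0x0; word=0x1c
[6+:1] addr_hi=0 & 0x1 = 0x0; word=0x1c
[7+:1] state=0 & 0x1 = 0x0; word=0x1c
word = 0x1c → little-endian bytes:
  [0]=0x1c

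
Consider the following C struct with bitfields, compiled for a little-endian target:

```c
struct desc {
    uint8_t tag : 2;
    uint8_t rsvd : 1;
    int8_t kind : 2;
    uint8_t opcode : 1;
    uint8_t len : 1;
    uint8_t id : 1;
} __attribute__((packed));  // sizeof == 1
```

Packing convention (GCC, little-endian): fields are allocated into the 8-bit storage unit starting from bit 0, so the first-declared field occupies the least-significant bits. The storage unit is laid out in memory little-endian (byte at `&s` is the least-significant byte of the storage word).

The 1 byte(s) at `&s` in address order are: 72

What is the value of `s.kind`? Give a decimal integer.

[0]=0x72 (little-endian) → word 0x72
tag:2 @ bit 0 → (0x72>>0)&0x3 = 0x2
rsvd:1 @ bit 2 → (0x72>>2)&0x1 = 0x0
kind:2 @ bit 3 → (0x72>>3)&0x3 = 0x2  ←
opcode:1 @ bit 5 → (0x72>>5)&0x1 = 0x1
len:1 @ bit 6 → (0x72>>6)&0x1 = 0x1
id:1 @ bit 7 → (0x72>>7)&0x1 = 0x0
kind signed 2b, MSB=1: 2 - 4 = -2

-2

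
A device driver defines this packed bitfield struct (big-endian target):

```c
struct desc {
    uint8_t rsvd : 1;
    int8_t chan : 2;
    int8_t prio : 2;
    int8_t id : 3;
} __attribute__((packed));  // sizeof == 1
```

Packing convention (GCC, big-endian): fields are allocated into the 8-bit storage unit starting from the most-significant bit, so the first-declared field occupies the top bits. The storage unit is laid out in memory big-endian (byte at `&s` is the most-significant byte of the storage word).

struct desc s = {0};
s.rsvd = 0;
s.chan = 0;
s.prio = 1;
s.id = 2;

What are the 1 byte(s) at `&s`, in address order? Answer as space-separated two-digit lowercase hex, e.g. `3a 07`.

[7+:1] rsvd=0 & 0x1 = 0x0; word=0x00
[5+:2] chan=0 & 0x3 = 0x0; word=0x00
[3+:2] prio=1 & 0x3 = 0x1; word=0x08
[0+:3] id=2 & 0x7 = 0x2; word=0x0a
word = 0x0a → big-endian bytes:
  [0]=0x0a

0a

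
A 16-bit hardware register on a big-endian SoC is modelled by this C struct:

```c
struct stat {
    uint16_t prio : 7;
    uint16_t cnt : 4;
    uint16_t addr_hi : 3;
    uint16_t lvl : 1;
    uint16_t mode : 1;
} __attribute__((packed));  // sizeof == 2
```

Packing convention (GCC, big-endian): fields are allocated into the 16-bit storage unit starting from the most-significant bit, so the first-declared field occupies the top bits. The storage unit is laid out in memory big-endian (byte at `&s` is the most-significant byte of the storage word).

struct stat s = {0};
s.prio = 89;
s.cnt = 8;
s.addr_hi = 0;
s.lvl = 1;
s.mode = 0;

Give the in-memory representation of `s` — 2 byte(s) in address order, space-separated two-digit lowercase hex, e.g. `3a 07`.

[9+:7] prio=89 & 0x7f = 0x59; word=0xb200
[5+:4] cnt=8 & 0xf = 0x8; word=0xb300
[2+:3] addr_hi=0 & 0x7 = 0x0; word=0xb300
[1+:1] lvl=1 & 0x1 = 0x1; word=0xb302
[0+:1] mode=0 & 0x1 = 0x0; word=0xb302
word = 0xb302 → big-endian bytes:
  [0]=0xb3  [1]=0x02

b3 02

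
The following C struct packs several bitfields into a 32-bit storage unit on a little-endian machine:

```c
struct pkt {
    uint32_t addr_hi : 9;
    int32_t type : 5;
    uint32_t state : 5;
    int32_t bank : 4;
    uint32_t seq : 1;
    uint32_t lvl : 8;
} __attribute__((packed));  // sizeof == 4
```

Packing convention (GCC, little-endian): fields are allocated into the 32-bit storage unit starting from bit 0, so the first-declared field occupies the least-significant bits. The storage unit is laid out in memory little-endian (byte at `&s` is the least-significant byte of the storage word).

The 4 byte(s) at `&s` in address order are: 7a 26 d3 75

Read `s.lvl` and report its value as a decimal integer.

117

[0]=0x7a [1]=0x26 [2]=0xd3 [3]=0x75 (little-endian) → word 0x75d3267a
addr_hi [0+:9] = (word>>0) & 0x1ff = 122
type [9+:5] = (word>>9) & 0x1f = 19
state [14+:5] = (word>>14) & 0x1f = 12
bank [19+:4] = (word>>19) & 0xf = 10
seq [23+:1] = (word>>23) & 0x1 = 1
lvl [24+:8] = (word>>24) & 0xff = 117  ←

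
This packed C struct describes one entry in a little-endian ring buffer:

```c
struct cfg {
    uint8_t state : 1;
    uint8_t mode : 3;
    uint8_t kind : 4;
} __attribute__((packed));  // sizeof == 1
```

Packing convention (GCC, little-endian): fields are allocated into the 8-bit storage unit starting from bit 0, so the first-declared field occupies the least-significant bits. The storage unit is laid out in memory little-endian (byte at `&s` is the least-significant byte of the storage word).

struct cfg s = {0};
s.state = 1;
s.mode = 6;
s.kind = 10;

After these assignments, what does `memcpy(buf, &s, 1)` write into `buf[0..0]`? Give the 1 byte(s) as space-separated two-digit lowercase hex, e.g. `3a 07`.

state:1 = 1 → 0x1 << 0 → word 0x01
mode:3 = 6 → 0x6 << 1 → word 0x0d
kind:4 = 10 → 0xa << 4 → word 0xad
word = 0xad → little-endian bytes:
  [0]=0xad

ad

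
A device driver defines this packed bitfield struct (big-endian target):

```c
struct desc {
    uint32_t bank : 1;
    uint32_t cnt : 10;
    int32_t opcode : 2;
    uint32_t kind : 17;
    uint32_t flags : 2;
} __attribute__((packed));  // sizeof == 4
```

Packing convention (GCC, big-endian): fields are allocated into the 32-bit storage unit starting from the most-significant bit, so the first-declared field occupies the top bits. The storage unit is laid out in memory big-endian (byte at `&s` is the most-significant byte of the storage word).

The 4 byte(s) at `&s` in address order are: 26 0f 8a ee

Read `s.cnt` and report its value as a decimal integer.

[0]=0x26 [1]=0x0f [2]=0x8a [3]=0xee (big-endian) → word 0x260f8aee
bank:1 @ bit 31 → (0x260f8aee>>31)&0x1 = 0x0
cnt:10 @ bit 21 → (0x260f8aee>>21)&0x3ff = 0x130  ←
opcode:2 @ bit 19 → (0x260f8aee>>19)&0x3 = 0x1
kind:17 @ bit 2 → (0x260f8aee>>2)&0x1ffff = 0x1e2bb
flags:2 @ bit 0 → (0x260f8aee>>0)&0x3 = 0x2

304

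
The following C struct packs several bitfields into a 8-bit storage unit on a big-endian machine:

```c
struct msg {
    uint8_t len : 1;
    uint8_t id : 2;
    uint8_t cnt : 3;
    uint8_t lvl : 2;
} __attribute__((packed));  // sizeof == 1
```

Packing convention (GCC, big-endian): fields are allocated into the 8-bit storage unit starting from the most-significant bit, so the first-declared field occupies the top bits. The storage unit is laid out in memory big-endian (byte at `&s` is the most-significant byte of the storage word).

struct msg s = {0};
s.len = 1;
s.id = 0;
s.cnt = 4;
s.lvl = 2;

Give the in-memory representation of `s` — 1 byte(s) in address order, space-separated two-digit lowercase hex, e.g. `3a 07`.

[7+:1] len=1 & 0x1 = 0x1; word=0x80
[5+:2] id=0 & 0x3 = 0x0; word=0x80
[2+:3] cnt=4 & 0x7 = 0x4; word=0x90
[0+:2] lvl=2 & 0x3 = 0x2; word=0x92
word = 0x92 → big-endian bytes:
  [0]=0x92

92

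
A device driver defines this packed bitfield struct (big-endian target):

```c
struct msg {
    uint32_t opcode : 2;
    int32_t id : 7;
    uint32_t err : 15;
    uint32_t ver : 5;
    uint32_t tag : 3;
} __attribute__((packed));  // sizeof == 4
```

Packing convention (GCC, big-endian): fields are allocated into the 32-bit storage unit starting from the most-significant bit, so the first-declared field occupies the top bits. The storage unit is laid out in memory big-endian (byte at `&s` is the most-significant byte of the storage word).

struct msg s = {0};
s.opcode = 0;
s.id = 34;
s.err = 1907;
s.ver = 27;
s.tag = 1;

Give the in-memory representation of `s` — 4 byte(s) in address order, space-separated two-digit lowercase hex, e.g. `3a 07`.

opcode (2b) val=0 bits=0x0 at bit 30: 0x00000000
id (7b) val=34 bits=0x22 at bit 23: 0x11000000
err (15b) val=1907 bits=0x773 at bit 8: 0x11077300
ver (5b) val=27 bits=0x1b at bit 3: 0x110773d8
tag (3b) val=1 bits=0x1 at bit 0: 0x110773d9
word = 0x110773d9 → big-endian bytes:
  [0]=0x11  [1]=0x07  [2]=0x73  [3]=0xd9

11 07 73 d9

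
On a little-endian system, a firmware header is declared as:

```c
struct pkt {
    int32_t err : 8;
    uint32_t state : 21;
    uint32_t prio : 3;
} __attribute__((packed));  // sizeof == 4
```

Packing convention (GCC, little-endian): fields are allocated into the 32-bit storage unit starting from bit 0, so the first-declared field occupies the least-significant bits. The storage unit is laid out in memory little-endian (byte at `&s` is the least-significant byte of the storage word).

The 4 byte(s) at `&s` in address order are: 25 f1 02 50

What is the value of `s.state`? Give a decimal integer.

[0]=0x25 [1]=0xf1 [2]=0x02 [3]=0x50 (little-endian) → word 0x5002f125
err:8 @ bit 0 → (0x5002f125>>0)&0xff = 0x25
state:21 @ bit 8 → (0x5002f125>>8)&0x1fffff = 0x1002f1  ←
prio:3 @ bit 29 → (0x5002f125>>29)&0x7 = 0x2

1049329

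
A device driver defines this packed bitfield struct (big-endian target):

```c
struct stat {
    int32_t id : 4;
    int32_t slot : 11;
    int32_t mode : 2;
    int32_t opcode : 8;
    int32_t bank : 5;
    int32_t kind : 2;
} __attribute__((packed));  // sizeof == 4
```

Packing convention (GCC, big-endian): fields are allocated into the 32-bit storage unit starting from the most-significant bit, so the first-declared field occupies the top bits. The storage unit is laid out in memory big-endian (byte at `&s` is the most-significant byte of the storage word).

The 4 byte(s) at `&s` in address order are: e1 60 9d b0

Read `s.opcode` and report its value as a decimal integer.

[0]=0xe1 [1]=0x60 [2]=0x9d [3]=0xb0 (big-endian) → word 0xe1609db0
id:4 @ bit 28 → (0xe1609db0>>28)&0xf = 0xe
slot:11 @ bit 17 → (0xe1609db0>>17)&0x7ff = 0xb0
mode:2 @ bit 15 → (0xe1609db0>>15)&0x3 = 0x1
opcode:8 @ bit 7 → (0xe1609db0>>7)&0xff = 0x3b  ←
bank:5 @ bit 2 → (0xe1609db0>>2)&0x1f = 0xc
kind:2 @ bit 0 → (0xe1609db0>>0)&0x3 = 0x0
opcode signed 8b, MSB=0: value = 59

59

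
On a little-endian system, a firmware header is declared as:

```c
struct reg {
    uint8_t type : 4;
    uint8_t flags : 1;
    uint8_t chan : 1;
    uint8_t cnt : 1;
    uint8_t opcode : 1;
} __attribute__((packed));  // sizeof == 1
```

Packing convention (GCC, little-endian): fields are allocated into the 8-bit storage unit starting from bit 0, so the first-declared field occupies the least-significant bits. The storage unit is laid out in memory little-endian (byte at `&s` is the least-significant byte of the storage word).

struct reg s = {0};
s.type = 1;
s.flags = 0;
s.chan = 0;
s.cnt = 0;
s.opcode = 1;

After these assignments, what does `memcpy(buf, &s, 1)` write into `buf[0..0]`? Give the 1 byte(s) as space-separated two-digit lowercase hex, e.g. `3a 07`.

81

type:4 = 1 → 0x1 << 0 → word 0x01
flags:1 = 0 → 0x0 << 4 → word 0x01
chan:1 = 0 → 0x0 << 5 → word 0x01
cnt:1 = 0 → 0x0 << 6 → word 0x01
opcode:1 = 1 → 0x1 << 7 → word 0x81
word = 0x81 → little-endian bytes:
  [0]=0x81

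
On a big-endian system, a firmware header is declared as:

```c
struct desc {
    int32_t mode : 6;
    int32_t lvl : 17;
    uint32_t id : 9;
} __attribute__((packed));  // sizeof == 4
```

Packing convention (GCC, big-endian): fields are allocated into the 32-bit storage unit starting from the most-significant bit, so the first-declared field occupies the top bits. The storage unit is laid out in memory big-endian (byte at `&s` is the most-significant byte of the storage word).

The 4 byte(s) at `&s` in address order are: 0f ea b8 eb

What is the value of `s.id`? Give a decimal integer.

235

[0]=0x0f [1]=0xea [2]=0xb8 [3]=0xeb (big-endian) → word 0x0feab8eb
mode [26+:6] = (word>>26) & 0x3f = 3
lvl [9+:17] = (word>>9) & 0x1ffff = 128348
id [0+:9] = (word>>0) & 0x1ff = 235  ←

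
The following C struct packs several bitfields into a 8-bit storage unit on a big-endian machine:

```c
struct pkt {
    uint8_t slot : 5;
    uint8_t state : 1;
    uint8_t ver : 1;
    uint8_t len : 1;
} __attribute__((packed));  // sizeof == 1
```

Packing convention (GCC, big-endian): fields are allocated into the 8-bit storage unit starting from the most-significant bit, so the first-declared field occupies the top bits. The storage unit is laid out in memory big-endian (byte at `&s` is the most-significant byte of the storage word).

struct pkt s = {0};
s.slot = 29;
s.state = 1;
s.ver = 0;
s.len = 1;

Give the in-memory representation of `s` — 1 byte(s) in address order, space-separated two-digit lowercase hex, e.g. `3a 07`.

ed

slot:5 = 29 → 0x1d << 3 → word 0xe8
state:1 = 1 → 0x1 << 2 → word 0xec
ver:1 = 0 → 0x0 << 1 → word 0xec
len:1 = 1 → 0x1 << 0 → word 0xed
word = 0xed → big-endian bytes:
  [0]=0xed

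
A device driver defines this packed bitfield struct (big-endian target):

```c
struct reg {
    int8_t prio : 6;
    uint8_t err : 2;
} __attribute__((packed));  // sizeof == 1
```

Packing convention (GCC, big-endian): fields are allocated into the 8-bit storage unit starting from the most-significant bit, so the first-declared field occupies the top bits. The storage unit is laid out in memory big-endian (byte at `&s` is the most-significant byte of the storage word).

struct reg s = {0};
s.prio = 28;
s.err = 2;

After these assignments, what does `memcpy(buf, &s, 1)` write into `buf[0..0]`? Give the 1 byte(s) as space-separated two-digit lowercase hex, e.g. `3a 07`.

72

prio (6b) val=28 bits=0x1c at bit 2: 0x70
err (2b) val=2 bits=0x2 at bit 0: 0x72
word = 0x72 → big-endian bytes:
  [0]=0x72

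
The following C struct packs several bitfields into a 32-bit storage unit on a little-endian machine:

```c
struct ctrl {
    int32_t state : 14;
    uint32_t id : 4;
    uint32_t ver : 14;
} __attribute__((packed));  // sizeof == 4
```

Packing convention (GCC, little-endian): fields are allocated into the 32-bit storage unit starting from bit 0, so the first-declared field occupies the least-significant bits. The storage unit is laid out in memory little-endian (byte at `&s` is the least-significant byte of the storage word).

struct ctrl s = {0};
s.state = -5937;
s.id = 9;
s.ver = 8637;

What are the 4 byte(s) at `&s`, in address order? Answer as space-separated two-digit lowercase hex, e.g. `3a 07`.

[0+:14] state=-5937 & 0x3fff = 0x28cf; word=0x000028cf
[14+:4] id=9 & 0xf = 0x9; word=0x000268cf
[18+:14] ver=8637 & 0x3fff = 0x21bd; word=0x86f668cf
word = 0x86f668cf → little-endian bytes:
  [0]=0xcf  [1]=0x68  [2]=0xf6  [3]=0x86

cf 68 f6 86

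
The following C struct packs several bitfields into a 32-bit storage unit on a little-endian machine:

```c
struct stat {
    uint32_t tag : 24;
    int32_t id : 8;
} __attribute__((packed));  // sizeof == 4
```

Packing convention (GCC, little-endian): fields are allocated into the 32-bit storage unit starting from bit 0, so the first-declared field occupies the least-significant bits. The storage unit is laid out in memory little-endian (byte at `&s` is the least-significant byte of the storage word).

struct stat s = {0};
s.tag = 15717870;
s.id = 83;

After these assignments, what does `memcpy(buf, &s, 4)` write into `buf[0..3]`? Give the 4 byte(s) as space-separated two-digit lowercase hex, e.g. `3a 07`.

tag (24b) val=15717870 bits=0xefd5ee at bit 0: 0x00efd5ee
id (8b) val=83 bits=0x53 at bit 24: 0x53efd5ee
word = 0x53efd5ee → little-endian bytes:
  [0]=0xee  [1]=0xd5  [2]=0xef  [3]=0x53

ee d5 ef 53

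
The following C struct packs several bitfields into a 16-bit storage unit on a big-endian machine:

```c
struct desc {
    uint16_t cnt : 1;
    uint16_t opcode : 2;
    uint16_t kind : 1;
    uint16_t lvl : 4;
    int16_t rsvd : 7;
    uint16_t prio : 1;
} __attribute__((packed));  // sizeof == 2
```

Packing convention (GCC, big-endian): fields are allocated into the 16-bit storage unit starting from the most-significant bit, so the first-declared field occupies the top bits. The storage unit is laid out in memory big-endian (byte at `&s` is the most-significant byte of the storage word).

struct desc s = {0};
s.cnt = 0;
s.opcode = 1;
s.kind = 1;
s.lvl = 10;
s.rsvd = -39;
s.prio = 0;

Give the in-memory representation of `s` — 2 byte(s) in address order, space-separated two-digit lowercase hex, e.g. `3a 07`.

cnt:1 = 0 → 0x0 << 15 → word 0x0000
opcode:2 = 1 → 0x1 << 13 → word 0x2000
kind:1 = 1 → 0x1 << 12 → word 0x3000
lvl:4 = 10 → 0xa << 8 → word 0x3a00
rsvd:7 = -39 → 0x59 << 1 → word 0x3ab2
prio:1 = 0 → 0x0 << 0 → word 0x3ab2
word = 0x3ab2 → big-endian bytes:
  [0]=0x3a  [1]=0xb2

3a b2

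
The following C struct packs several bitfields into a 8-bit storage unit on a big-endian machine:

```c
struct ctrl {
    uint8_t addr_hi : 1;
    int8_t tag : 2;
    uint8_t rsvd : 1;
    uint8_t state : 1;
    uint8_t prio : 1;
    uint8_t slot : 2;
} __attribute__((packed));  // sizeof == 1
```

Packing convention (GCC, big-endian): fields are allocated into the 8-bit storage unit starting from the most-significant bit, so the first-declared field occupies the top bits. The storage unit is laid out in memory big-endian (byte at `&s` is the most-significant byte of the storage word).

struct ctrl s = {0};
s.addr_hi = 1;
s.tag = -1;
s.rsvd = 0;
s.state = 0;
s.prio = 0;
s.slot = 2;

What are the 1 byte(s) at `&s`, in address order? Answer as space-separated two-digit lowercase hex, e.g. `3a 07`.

e2

addr_hi (1b) val=1 bits=0x1 at bit 7: 0x80
tag (2b) val=-1 bits=0x3 at bit 5: 0xe0
rsvd (1b) val=0 bits=0x0 at bit 4: 0xe0
state (1b) val=0 bits=0x0 at bit 3: 0xe0
prio (1b) val=0 bits=0x0 at bit 2: 0xe0
slot (2b) val=2 bits=0x2 at bit 0: 0xe2
word = 0xe2 → big-endian bytes:
  [0]=0xe2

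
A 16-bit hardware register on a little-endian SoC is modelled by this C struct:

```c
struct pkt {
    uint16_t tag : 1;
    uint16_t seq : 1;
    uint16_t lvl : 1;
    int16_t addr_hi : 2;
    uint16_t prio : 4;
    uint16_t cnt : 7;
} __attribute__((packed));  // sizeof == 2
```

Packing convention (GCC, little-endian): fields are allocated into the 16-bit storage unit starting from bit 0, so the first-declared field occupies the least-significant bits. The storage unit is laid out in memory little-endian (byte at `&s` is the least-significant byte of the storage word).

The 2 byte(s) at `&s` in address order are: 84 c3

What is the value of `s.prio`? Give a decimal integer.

12

[0]=0x84 [1]=0xc3 (little-endian) → word 0xc384
tag [0+:1] = (word>>0) & 0x1 = 0
seq [1+:1] = (word>>1) & 0x1 = 0
lvl [2+:1] = (word>>2) & 0x1 = 1
addr_hi [3+:2] = (word>>3) & 0x3 = 0
prio [5+:4] = (word>>5) & 0xf = 12  ←
cnt [9+:7] = (word>>9) & 0x7f = 97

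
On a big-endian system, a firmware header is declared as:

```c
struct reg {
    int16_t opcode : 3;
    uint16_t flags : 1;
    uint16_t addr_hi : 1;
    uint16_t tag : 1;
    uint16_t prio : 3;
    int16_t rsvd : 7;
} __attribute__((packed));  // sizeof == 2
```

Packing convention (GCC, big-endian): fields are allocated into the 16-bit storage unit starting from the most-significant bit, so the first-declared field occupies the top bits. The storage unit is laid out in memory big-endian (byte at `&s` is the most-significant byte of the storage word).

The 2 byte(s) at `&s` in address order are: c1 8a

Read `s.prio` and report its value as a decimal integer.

3

[0]=0xc1 [1]=0x8a (big-endian) → word 0xc18a
opcode [13+:3] = (word>>13) & 0x7 = 6
flags [12+:1] = (word>>12) & 0x1 = 0
addr_hi [11+:1] = (word>>11) & 0x1 = 0
tag [10+:1] = (word>>10) & 0x1 = 0
prio [7+:3] = (word>>7) & 0x7 = 3  ←
rsvd [0+:7] = (word>>0) & 0x7f = 10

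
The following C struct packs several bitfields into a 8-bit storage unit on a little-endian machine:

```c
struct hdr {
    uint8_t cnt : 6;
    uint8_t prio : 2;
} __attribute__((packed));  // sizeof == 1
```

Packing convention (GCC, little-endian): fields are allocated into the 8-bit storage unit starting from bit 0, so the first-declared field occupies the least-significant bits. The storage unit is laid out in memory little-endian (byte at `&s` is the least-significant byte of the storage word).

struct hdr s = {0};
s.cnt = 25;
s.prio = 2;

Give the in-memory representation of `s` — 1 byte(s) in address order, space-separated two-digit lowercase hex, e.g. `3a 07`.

[0+:6] cnt=25 & 0x3f = 0x19; word=0x19
[6+:2] prio=2 & 0x3 = 0x2; word=0x99
word = 0x99 → little-endian bytes:
  [0]=0x99

99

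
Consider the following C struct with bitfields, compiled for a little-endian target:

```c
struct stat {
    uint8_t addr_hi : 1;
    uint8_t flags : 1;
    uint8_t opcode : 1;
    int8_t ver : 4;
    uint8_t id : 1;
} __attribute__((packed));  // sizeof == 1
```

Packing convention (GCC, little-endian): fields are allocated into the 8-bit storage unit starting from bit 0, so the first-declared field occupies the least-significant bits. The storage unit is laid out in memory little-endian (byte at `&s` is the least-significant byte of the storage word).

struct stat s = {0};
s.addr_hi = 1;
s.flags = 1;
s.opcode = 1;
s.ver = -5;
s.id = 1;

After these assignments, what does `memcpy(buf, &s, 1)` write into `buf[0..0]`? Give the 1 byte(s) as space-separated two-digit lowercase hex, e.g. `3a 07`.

addr_hi:1 = 1 → 0x1 << 0 → word 0x01
flags:1 = 1 → 0x1 << 1 → word 0x03
opcode:1 = 1 → 0x1 << 2 → word 0x07
ver:4 = -5 → 0xb << 3 → word 0x5f
id:1 = 1 → 0x1 << 7 → word 0xdf
word = 0xdf → little-endian bytes:
  [0]=0xdf

df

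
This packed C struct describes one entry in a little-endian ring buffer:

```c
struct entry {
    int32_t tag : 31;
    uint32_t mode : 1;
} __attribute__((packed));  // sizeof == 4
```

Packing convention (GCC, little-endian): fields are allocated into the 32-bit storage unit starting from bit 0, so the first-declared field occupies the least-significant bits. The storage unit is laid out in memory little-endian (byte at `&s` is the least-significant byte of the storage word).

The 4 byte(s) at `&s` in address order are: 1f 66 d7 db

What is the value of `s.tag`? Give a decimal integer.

[0]=0x1f [1]=0x66 [2]=0xd7 [3]=0xdb (little-endian) → word 0xdbd7661f
tag:31 @ bit 0 → (0xdbd7661f>>0)&0x7fffffff = 0x5bd7661f  ←
mode:1 @ bit 31 → (0xdbd7661f>>31)&0x1 = 0x1
tag signed 31b, MSB=1: 1540843039 - 2147483648 = -606640609

-606640609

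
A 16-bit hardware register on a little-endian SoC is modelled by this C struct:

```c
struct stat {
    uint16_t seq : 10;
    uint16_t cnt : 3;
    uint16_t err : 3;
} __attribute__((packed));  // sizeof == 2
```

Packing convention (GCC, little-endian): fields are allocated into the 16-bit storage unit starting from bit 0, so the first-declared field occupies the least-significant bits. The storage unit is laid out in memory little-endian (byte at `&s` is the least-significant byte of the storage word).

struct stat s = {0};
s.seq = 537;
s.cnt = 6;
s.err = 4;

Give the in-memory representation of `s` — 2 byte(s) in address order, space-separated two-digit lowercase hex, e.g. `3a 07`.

[0+:10] seq=537 & 0x3ff = 0x219; word=0x0219
[10+:3] cnt=6 & 0x7 = 0x6; word=0x1a19
[13+:3] err=4 & 0x7 = 0x4; word=0x9a19
word = 0x9a19 → little-endian bytes:
  [0]=0x19  [1]=0x9a

19 9a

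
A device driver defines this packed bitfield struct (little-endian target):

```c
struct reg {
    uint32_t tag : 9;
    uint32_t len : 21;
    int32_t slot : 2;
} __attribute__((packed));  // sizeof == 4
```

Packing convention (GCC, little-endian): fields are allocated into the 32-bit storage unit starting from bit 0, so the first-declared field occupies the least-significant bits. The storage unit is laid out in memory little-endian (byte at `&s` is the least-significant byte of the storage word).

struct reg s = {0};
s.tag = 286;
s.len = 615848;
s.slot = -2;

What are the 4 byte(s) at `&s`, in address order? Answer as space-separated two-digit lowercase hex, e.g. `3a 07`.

1e 51 cb 92

[0+:9] tag=286 & 0x1ff = 0x11e; word=0x0000011e
[9+:21] len=615848 & 0x1fffff = 0x965a8; word=0x12cb511e
[30+:2] slot=-2 & 0x3 = 0x2; word=0x92cb511e
word = 0x92cb511e → little-endian bytes:
  [0]=0x1e  [1]=0x51  [2]=0xcb  [3]=0x92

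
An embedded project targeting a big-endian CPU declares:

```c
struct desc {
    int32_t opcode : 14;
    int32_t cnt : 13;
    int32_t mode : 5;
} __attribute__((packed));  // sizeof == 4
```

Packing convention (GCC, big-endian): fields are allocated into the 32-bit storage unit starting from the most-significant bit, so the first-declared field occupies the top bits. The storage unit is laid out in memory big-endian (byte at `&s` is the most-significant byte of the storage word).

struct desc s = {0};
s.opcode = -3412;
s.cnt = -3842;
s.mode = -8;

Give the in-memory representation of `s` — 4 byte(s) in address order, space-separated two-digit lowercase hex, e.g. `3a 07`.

ca b2 1f d8

opcode (14b) val=-3412 bits=0x32ac at bit 18: 0xcab00000
cnt (13b) val=-3842 bits=0x10fe at bit 5: 0xcab21fc0
mode (5b) val=-8 bits=0x18 at bit 0: 0xcab21fd8
word = 0xcab21fd8 → big-endian bytes:
  [0]=0xca  [1]=0xb2  [2]=0x1f  [3]=0xd8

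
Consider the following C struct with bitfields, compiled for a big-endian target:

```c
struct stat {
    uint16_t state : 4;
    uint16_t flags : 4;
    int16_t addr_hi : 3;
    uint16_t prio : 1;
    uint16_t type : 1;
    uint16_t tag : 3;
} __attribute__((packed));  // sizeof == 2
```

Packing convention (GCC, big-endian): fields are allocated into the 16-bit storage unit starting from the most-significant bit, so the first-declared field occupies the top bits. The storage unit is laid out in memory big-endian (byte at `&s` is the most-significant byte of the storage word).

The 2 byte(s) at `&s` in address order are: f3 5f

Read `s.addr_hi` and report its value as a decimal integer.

[0]=0xf3 [1]=0x5f (big-endian) → word 0xf35f
state:4 @ bit 12 → (0xf35f>>12)&0xf = 0xf
flags:4 @ bit 8 → (0xf35f>>8)&0xf = 0x3
addr_hi:3 @ bit 5 → (0xf35f>>5)&0x7 = 0x2  ←
prio:1 @ bit 4 → (0xf35f>>4)&0x1 = 0x1
type:1 @ bit 3 → (0xf35f>>3)&0x1 = 0x1
tag:3 @ bit 0 → (0xf35f>>0)&0x7 = 0x7
addr_hi signed 3b, MSB=0: value = 2

2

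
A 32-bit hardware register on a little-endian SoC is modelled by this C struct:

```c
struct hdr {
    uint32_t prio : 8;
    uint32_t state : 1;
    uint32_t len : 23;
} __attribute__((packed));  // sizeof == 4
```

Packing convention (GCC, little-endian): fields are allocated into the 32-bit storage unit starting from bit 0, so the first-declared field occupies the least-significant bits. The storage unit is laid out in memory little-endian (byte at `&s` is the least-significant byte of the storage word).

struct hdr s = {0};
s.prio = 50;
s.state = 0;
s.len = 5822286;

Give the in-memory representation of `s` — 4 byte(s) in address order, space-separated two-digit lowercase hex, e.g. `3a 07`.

32 9c ae b1

prio:8 = 50 → 0x32 << 0 → word 0x00000032
state:1 = 0 → 0x0 << 8 → word 0x00000032
len:23 = 5822286 → 0x58d74e << 9 → word 0xb1ae9c32
word = 0xb1ae9c32 → little-endian bytes:
  [0]=0x32  [1]=0x9c  [2]=0xae  [3]=0xb1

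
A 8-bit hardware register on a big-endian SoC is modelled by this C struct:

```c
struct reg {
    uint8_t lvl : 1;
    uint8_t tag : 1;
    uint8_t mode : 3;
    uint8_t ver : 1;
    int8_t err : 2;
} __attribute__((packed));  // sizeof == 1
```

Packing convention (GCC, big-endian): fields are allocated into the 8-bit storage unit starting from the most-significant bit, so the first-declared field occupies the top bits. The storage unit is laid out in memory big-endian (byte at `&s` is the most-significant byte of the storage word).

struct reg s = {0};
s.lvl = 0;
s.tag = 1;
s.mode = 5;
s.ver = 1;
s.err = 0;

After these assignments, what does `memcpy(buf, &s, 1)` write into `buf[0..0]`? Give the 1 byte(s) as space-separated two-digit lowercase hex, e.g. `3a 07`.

[7+:1] lvl=0 & 0x1 = 0x0; word=0x00
[6+:1] tag=1 & 0x1 = 0x1; word=0x40
[3+:3] mode=5 & 0x7 = 0x5; word=0x68
[2+:1] ver=1 & 0x1 = 0x1; word=0x6c
[0+:2] err=0 & 0x3 = 0x0; word=0x6c
word = 0x6c → big-endian bytes:
  [0]=0x6c

6c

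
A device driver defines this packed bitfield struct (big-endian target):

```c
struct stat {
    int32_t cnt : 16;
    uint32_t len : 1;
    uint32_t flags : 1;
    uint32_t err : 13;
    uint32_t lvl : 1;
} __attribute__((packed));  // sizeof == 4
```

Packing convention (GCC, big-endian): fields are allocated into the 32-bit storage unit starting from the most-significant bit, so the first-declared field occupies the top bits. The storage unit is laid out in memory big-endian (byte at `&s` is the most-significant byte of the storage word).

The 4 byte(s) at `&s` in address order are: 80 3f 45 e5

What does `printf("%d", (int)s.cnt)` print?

[0]=0x80 [1]=0x3f [2]=0x45 [3]=0xe5 (big-endian) → word 0x803f45e5
cnt [16+:16] = (word>>16) & 0xffff = 32831  ←
len [15+:1] = (word>>15) & 0x1 = 0
flags [14+:1] = (word>>14) & 0x1 = 1
err [1+:13] = (word>>1) & 0x1fff = 754
lvl [0+:1] = (word>>0) & 0x1 = 1
cnt signed 16b, MSB=1: 32831 - 65536 = -32705

-32705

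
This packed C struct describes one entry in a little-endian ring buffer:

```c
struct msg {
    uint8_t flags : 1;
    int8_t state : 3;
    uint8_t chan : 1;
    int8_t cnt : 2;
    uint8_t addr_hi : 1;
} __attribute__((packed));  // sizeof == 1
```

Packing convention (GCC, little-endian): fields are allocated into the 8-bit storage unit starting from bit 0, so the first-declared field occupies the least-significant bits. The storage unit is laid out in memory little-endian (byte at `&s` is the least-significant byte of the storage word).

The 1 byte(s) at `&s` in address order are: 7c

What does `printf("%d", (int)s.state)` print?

[0]=0x7c (little-endian) → word 0x7c
flags [0+:1] = (word>>0) & 0x1 = 0
state [1+:3] = (word>>1) & 0x7 = 6  ←
chan [4+:1] = (word>>4) & 0x1 = 1
cnt [5+:2] = (word>>5) & 0x3 = 3
addr_hi [7+:1] = (word>>7) & 0x1 = 0
state signed 3b, MSB=1: 6 - 8 = -2

-2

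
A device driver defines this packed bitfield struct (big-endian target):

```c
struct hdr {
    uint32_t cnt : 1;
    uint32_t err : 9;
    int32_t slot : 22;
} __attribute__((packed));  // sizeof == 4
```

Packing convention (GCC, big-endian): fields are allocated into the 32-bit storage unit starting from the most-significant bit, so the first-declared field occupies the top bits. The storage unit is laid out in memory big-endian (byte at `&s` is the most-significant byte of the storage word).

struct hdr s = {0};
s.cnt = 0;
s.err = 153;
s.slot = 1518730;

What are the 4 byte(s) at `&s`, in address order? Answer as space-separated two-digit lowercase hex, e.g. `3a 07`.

26 57 2c 8a

cnt (1b) val=0 bits=0x0 at bit 31: 0x00000000
err (9b) val=153 bits=0x99 at bit 22: 0x26400000
slot (22b) val=1518730 bits=0x172c8a at bit 0: 0x26572c8a
word = 0x26572c8a → big-endian bytes:
  [0]=0x26  [1]=0x57  [2]=0x2c  [3]=0x8a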